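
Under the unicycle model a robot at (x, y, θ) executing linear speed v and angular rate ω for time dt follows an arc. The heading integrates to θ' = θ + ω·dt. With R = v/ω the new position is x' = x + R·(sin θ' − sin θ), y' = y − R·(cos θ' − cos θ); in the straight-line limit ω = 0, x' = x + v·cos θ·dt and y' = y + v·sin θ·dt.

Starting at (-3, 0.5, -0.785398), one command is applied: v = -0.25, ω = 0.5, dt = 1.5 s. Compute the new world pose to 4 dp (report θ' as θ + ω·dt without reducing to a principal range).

(-3.3359, 0.6461, -0.0354)

θ' = -0.7854 + 0.5·1.5 = -0.0354
R = v/ω = -0.25/0.5 = -0.5000
x' = -3 + -0.5000·(sin -0.0354 − sin -0.7854) = -3.3359
y' = 0.5 − -0.5000·(cos -0.0354 − cos -0.7854) = 0.6461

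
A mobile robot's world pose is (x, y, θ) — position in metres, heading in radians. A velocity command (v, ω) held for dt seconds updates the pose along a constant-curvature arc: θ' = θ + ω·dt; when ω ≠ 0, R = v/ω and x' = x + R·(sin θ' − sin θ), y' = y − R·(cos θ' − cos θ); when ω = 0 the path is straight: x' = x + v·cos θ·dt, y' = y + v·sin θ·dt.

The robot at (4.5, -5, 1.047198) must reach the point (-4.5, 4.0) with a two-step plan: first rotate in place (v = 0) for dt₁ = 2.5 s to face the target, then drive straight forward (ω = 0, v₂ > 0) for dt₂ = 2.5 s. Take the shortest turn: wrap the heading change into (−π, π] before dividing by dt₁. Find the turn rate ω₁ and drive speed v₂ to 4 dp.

ω₁ = 0.5236, v₂ = 5.0912

heading to target = atan2(4−-5, -4.5−4.5) = 2.3562
Δθ = wrap(2.3562 − 1.0472) = 1.3090; ω₁ = Δθ/dt₁ = 0.5236
distance = √((-4.5−4.5)² + (4−-5)²) = 12.7279; v₂ = distance/dt₂ = 5.0912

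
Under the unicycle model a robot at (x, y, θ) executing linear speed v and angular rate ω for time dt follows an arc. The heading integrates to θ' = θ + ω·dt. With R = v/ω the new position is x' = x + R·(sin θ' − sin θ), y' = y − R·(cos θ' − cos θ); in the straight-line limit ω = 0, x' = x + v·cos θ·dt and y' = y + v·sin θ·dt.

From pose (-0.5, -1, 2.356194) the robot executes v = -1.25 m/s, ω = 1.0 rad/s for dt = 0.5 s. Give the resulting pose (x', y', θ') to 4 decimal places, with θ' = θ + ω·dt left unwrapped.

(0.0320, -1.3156, 2.8562)

θ' = 2.3562 + 1.0·0.5 = 2.8562
R = v/ω = -1.25/1.0 = -1.2500
x' = -0.5 + -1.2500·(sin 2.8562 − sin 2.3562) = 0.0320
y' = -1 − -1.2500·(cos 2.8562 − cos 2.3562) = -1.3156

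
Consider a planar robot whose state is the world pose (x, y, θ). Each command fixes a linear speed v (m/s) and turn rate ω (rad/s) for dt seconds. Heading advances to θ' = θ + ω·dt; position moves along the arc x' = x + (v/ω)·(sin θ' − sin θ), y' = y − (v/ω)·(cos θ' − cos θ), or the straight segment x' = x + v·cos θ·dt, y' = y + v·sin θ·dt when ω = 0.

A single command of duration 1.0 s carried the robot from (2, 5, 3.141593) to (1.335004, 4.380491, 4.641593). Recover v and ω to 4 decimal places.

Δθ = 4.641593 − 3.141593 = 1.500000
ω = Δθ/dt = 1.500000/1.0 = 1.5000
R = Δx/(sin θ' − sin θ) = 0.6667
v = R·ω = 0.6667·1.5000 = 1.0000

v = 1.0000, ω = 1.5000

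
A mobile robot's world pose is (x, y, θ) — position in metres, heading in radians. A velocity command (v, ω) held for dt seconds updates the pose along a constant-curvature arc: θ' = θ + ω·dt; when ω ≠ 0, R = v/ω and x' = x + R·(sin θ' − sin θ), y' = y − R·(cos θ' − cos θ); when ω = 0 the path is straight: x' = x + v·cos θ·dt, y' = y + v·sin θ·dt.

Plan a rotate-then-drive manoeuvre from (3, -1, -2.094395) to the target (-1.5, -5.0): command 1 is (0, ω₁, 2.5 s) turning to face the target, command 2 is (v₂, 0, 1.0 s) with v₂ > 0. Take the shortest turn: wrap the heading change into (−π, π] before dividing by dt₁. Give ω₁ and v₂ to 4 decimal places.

heading to target = atan2(-5−-1, -1.5−3) = -2.4150
Δθ = wrap(-2.4150 − -2.0944) = -0.3206; ω₁ = Δθ/dt₁ = -0.1282
distance = √((-1.5−3)² + (-5−-1)²) = 6.0208; v₂ = distance/dt₂ = 6.0208

ω₁ = -0.1282, v₂ = 6.0208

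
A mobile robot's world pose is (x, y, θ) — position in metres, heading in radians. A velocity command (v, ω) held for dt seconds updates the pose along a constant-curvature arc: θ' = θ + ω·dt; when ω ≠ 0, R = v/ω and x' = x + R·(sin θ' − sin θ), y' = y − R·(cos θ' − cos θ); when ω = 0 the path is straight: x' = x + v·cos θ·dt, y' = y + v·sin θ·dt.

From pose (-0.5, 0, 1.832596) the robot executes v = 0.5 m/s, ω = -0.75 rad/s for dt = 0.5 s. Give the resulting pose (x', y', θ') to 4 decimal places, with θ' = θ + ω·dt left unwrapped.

θ' = 1.8326 + -0.75·0.5 = 1.4576
R = v/ω = 0.5/-0.75 = -0.6667
x' = -0.5 + -0.6667·(sin 1.4576 − sin 1.8326) = -0.5184
y' = 0 − -0.6667·(cos 1.4576 − cos 1.8326) = 0.2479

(-0.5184, 0.2479, 1.4576)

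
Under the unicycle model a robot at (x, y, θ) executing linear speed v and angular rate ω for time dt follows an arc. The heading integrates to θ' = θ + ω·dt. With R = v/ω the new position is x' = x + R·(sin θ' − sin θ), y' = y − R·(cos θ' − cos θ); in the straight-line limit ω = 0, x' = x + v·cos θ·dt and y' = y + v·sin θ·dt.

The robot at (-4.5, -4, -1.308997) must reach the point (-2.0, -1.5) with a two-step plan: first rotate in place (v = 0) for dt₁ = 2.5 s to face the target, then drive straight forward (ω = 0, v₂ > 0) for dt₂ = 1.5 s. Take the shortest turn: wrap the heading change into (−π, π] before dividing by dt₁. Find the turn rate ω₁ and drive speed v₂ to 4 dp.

heading to target = atan2(-1.5−-4, -2−-4.5) = 0.7854
Δθ = wrap(0.7854 − -1.3090) = 2.0944; ω₁ = Δθ/dt₁ = 0.8378
distance = √((-2−-4.5)² + (-1.5−-4)²) = 3.5355; v₂ = distance/dt₂ = 2.3570

ω₁ = 0.8378, v₂ = 2.3570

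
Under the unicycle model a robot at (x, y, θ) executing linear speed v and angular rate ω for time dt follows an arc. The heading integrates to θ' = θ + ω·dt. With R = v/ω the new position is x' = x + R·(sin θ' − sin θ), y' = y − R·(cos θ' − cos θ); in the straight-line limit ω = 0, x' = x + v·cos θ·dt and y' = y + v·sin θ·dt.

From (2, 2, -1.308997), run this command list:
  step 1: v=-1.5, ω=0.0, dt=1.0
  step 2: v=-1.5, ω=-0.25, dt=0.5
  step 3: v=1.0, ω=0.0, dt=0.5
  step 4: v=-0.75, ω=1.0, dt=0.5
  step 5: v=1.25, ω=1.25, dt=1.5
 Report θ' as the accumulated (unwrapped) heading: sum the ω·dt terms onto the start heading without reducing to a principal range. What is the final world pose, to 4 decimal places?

(3.0037, 4.0376, 0.9410)

step 1: θ'=-1.3090 (straight) → pose (1.6118, 3.4489, -1.3090)
step 2: θ'=-1.4340 (R=6.0000) → pose (1.4634, 4.1836, -1.4340)
step 3: θ'=-1.4340 (straight) → pose (1.5316, 3.6882, -1.4340)
step 4: θ'=-0.9340 (R=-0.7500) → pose (1.3916, 4.0319, -0.9340)
step 5: θ'=0.9410 (R=1.0000) → pose (3.0037, 4.0376, 0.9410)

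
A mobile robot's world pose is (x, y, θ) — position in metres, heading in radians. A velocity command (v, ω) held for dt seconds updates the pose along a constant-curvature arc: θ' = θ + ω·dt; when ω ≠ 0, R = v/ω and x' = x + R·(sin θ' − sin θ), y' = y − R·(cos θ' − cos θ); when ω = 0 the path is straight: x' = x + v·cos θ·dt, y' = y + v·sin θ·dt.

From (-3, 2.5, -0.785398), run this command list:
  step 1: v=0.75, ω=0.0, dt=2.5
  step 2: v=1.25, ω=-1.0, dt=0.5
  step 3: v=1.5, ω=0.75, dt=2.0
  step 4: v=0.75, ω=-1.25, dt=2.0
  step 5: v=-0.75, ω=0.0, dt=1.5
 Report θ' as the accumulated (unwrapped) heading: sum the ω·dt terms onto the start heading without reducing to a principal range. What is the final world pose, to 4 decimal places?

step 1: θ'=-0.7854 (straight) → pose (-1.6742, 1.1742, -0.7854)
step 2: θ'=-1.2854 (R=-1.2500) → pose (-1.3586, 0.6422, -1.2854)
step 3: θ'=0.2146 (R=2.0000) → pose (0.9864, -0.7488, 0.2146)
step 4: θ'=-2.2854 (R=-0.6000) → pose (1.5674, -1.7283, -2.2854)
step 5: θ'=-2.2854 (straight) → pose (2.3046, -0.8785, -2.2854)

(2.3046, -0.8785, -2.2854)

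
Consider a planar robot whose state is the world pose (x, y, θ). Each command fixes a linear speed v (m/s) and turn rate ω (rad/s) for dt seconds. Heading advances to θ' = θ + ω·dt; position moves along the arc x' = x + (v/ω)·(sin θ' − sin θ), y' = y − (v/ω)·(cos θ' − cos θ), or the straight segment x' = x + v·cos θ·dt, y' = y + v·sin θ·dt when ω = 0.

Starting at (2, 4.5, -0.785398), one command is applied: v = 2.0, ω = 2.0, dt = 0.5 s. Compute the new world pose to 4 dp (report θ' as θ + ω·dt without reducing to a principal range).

(2.9201, 4.2300, 0.2146)

θ' = -0.7854 + 2.0·0.5 = 0.2146
R = v/ω = 2.0/2.0 = 1.0000
x' = 2 + 1.0000·(sin 0.2146 − sin -0.7854) = 2.9201
y' = 4.5 − 1.0000·(cos 0.2146 − cos -0.7854) = 4.2300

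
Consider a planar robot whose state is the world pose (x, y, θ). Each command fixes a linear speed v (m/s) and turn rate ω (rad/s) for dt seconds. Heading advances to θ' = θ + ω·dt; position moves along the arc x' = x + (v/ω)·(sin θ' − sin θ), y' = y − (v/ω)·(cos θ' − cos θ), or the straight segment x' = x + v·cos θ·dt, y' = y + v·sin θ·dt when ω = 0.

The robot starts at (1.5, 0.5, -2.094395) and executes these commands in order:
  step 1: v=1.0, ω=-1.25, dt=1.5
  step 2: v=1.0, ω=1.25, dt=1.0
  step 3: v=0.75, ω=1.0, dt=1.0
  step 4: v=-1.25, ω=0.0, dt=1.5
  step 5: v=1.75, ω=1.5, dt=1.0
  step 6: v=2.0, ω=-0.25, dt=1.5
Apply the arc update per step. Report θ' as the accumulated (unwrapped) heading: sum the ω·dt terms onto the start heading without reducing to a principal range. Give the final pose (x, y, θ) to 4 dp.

step 1: θ'=-3.9694 (R=-0.8000) → pose (0.2180, 0.3588, -3.9694)
step 2: θ'=-2.7194 (R=0.8000) → pose (-0.6989, 0.5474, -2.7194)
step 3: θ'=-1.7194 (R=0.7500) → pose (-1.1334, -0.0257, -1.7194)
step 4: θ'=-1.7194 (straight) → pose (-0.8558, 1.8286, -1.7194)
step 5: θ'=-0.2194 (R=1.1667) → pose (0.0441, 0.5172, -0.2194)
step 6: θ'=-0.5944 (R=-8.0000) → pose (2.7831, -0.6632, -0.5944)

(2.7831, -0.6632, -0.5944)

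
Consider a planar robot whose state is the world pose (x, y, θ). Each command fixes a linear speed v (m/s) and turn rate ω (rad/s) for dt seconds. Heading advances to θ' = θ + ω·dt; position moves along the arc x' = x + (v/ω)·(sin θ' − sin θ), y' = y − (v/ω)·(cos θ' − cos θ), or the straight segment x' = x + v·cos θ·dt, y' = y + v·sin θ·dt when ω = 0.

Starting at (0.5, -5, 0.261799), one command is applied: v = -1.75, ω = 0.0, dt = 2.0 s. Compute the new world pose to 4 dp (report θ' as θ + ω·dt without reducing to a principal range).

(-2.8807, -5.9059, 0.2618)

θ' = 0.2618 + 0.0·2.0 = 0.2618
ω = 0 → straight: x' = 0.5 + -1.75·cos(0.2618)·2.0 = -2.8807
y' = -5 + -1.75·sin(0.2618)·2.0 = -5.9059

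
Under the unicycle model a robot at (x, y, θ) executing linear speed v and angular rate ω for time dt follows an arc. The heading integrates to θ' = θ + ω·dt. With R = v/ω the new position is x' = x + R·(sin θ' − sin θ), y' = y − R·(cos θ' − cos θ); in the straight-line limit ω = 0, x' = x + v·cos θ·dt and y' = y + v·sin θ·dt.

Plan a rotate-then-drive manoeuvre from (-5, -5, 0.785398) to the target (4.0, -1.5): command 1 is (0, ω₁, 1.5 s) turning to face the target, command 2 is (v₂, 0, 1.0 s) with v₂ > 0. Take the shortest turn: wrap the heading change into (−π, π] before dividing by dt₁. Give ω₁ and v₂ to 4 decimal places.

ω₁ = -0.2763, v₂ = 9.6566

heading to target = atan2(-1.5−-5, 4−-5) = 0.3709
Δθ = wrap(0.3709 − 0.7854) = -0.4145; ω₁ = Δθ/dt₁ = -0.2763
distance = √((4−-5)² + (-1.5−-5)²) = 9.6566; v₂ = distance/dt₂ = 9.6566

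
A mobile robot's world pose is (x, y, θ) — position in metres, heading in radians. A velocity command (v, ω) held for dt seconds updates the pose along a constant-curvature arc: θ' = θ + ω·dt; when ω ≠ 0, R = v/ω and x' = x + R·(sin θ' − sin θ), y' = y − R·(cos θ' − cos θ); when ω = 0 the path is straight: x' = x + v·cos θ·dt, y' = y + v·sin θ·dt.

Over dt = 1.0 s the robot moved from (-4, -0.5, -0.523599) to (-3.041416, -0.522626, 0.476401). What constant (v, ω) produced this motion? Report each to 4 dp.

Δθ = 0.476401 − -0.523599 = 1.000000
ω = Δθ/dt = 1.000000/1.0 = 1.0000
R = Δx/(sin θ' − sin θ) = 1.0000
v = R·ω = 1.0000·1.0000 = 1.0000

v = 1.0000, ω = 1.0000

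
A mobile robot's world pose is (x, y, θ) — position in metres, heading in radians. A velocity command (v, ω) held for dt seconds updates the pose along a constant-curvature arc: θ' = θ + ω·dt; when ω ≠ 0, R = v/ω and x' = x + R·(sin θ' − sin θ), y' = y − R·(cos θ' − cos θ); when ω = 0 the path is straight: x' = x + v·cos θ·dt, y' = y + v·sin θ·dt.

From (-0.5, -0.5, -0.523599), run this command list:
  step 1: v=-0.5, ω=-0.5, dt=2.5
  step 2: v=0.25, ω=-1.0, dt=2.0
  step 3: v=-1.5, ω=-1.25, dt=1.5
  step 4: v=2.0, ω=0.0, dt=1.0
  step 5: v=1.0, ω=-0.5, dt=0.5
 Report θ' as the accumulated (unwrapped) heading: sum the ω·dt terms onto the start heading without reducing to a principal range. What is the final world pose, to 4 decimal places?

(0.6764, -0.0895, -5.8986)

step 1: θ'=-1.7736 (R=1.0000) → pose (-0.9795, 0.5674, -1.7736)
step 2: θ'=-3.7736 (R=-0.2500) → pose (-1.3721, 0.4161, -3.7736)
step 3: θ'=-5.6486 (R=1.2000) → pose (-1.3696, -1.5185, -5.6486)
step 4: θ'=-5.6486 (straight) → pose (0.2411, -0.3328, -5.6486)
step 5: θ'=-5.8986 (R=-2.0000) → pose (0.6764, -0.0895, -5.8986)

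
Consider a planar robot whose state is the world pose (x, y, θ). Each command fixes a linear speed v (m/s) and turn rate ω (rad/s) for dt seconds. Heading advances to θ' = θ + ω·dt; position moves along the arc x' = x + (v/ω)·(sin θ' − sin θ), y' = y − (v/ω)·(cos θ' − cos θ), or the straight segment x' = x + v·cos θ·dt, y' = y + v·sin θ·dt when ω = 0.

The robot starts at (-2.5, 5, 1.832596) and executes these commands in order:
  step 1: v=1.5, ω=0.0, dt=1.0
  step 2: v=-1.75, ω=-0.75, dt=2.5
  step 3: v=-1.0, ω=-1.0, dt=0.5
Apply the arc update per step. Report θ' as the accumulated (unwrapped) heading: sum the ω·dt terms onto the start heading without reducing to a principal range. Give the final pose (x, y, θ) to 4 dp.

(-5.7148, 3.6564, -0.5424)

step 1: θ'=1.8326 (straight) → pose (-2.8882, 6.4489, 1.8326)
step 2: θ'=-0.0424 (R=2.3333) → pose (-5.2410, 3.5137, -0.0424)
step 3: θ'=-0.5424 (R=1.0000) → pose (-5.7148, 3.6564, -0.5424)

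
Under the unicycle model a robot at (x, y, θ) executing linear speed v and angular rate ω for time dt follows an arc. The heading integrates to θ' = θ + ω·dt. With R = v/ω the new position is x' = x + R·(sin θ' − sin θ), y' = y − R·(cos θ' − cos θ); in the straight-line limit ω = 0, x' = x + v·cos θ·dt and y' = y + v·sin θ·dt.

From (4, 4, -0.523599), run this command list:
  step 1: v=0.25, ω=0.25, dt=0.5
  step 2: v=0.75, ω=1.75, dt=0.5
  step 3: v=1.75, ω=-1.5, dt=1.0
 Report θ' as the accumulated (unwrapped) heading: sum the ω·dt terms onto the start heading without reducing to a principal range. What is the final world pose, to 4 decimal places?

(6.0061, 3.5288, -1.0236)

step 1: θ'=-0.3986 (R=1.0000) → pose (4.1119, 3.9444, -0.3986)
step 2: θ'=0.4764 (R=0.4286) → pose (4.4747, 3.9585, 0.4764)
step 3: θ'=-1.0236 (R=-1.1667) → pose (6.0061, 3.5288, -1.0236)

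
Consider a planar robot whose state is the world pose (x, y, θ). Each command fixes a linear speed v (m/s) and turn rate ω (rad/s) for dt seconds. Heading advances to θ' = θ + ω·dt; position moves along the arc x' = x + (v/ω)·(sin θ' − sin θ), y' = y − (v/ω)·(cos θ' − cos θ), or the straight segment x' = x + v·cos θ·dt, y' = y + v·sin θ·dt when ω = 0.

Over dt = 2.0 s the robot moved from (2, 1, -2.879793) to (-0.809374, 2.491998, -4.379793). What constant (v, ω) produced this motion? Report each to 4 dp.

v = 1.7500, ω = -0.7500

Δθ = -4.379793 − -2.879793 = -1.500000
ω = Δθ/dt = -1.500000/2.0 = -0.7500
R = Δx/(sin θ' − sin θ) = -2.3333
v = R·ω = -2.3333·-0.7500 = 1.7500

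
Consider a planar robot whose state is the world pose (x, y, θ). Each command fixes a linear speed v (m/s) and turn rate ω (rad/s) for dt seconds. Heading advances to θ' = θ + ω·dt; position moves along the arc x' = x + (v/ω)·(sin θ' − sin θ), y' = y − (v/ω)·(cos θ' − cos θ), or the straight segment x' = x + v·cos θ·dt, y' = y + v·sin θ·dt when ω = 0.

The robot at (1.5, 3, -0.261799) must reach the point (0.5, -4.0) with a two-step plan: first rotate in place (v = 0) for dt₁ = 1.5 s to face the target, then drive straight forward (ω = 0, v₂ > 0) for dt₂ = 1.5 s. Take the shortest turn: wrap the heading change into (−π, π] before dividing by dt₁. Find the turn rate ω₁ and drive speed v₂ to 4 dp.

heading to target = atan2(-4−3, 0.5−1.5) = -1.7127
Δθ = wrap(-1.7127 − -0.2618) = -1.4509; ω₁ = Δθ/dt₁ = -0.9673
distance = √((0.5−1.5)² + (-4−3)²) = 7.0711; v₂ = distance/dt₂ = 4.7140

ω₁ = -0.9673, v₂ = 4.7140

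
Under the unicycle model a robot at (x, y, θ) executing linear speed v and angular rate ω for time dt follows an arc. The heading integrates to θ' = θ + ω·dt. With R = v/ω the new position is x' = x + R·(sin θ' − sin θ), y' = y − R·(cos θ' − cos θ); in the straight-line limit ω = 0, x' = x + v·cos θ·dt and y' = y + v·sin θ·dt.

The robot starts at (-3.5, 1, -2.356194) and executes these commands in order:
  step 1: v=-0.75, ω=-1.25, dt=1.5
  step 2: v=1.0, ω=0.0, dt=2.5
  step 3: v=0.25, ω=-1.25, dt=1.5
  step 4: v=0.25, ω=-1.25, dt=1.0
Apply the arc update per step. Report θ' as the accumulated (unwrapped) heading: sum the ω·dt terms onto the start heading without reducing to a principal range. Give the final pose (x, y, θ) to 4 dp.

(-3.3480, 3.2576, -7.3562)

step 1: θ'=-4.2312 (R=0.6000) → pose (-2.5439, 0.8534, -4.2312)
step 2: θ'=-4.2312 (straight) → pose (-3.7010, 3.0695, -4.2312)
step 3: θ'=-6.1062 (R=-0.2000) → pose (-3.5589, 3.3590, -6.1062)
step 4: θ'=-7.3562 (R=-0.2000) → pose (-3.3480, 3.2576, -7.3562)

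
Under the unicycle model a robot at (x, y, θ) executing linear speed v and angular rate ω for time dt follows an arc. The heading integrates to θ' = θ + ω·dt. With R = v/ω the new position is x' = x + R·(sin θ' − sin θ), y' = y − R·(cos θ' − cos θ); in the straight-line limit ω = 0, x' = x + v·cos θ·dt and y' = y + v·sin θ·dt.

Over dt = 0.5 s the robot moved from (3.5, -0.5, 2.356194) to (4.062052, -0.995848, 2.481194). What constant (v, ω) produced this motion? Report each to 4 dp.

Δθ = 2.481194 − 2.356194 = 0.125000
ω = Δθ/dt = 0.125000/0.5 = 0.2500
R = Δx/(sin θ' − sin θ) = -6.0000
v = R·ω = -6.0000·0.2500 = -1.5000

v = -1.5000, ω = 0.2500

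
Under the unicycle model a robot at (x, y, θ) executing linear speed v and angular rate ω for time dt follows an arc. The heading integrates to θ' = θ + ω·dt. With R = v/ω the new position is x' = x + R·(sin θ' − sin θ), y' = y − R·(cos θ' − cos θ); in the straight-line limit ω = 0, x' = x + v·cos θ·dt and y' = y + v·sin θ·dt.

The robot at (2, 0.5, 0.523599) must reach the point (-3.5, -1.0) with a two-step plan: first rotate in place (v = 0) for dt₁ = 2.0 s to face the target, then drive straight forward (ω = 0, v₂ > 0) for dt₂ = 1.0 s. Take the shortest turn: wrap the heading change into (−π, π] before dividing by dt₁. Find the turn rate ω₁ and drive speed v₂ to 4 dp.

heading to target = atan2(-1−0.5, -3.5−2) = -2.8753
Δθ = wrap(-2.8753 − 0.5236) = 2.8842; ω₁ = Δθ/dt₁ = 1.4421
distance = √((-3.5−2)² + (-1−0.5)²) = 5.7009; v₂ = distance/dt₂ = 5.7009

ω₁ = 1.4421, v₂ = 5.7009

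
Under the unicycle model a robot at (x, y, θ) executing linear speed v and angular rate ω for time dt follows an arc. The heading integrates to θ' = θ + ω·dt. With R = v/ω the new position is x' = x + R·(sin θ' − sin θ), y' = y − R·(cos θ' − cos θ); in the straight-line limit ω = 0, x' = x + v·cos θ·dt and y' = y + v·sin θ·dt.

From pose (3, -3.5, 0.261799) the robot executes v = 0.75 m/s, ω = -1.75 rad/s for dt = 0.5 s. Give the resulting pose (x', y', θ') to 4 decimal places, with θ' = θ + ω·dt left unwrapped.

θ' = 0.2618 + -1.75·0.5 = -0.6132
R = v/ω = 0.75/-1.75 = -0.4286
x' = 3 + -0.4286·(sin -0.6132 − sin 0.2618) = 3.3576
y' = -3.5 − -0.4286·(cos -0.6132 − cos 0.2618) = -3.5635

(3.3576, -3.5635, -0.6132)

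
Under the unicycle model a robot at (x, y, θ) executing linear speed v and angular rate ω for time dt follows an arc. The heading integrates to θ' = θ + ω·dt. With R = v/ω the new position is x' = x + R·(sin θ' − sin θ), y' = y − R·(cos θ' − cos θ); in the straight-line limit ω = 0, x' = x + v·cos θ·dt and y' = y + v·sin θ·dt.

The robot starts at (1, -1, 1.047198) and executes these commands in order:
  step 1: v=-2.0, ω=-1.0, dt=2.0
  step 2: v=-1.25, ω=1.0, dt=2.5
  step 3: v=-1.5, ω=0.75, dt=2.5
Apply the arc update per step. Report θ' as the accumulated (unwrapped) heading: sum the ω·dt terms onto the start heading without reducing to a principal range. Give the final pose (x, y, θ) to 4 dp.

step 1: θ'=-0.9528 (R=2.0000) → pose (-2.3621, -1.1588, -0.9528)
step 2: θ'=1.5472 (R=-1.2500) → pose (-4.6306, -1.8536, 1.5472)
step 3: θ'=3.4222 (R=-2.0000) → pose (-2.0773, -3.8225, 3.4222)

(-2.0773, -3.8225, 3.4222)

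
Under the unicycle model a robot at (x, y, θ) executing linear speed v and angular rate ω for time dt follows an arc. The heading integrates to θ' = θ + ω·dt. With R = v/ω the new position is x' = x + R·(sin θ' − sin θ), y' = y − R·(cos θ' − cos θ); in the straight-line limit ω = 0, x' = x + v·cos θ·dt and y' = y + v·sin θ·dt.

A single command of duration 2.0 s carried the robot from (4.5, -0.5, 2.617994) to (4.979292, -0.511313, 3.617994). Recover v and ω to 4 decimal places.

Δθ = 3.617994 − 2.617994 = 1.000000
ω = Δθ/dt = 1.000000/2.0 = 0.5000
R = Δx/(sin θ' − sin θ) = -0.5000
v = R·ω = -0.5000·0.5000 = -0.2500

v = -0.2500, ω = 0.5000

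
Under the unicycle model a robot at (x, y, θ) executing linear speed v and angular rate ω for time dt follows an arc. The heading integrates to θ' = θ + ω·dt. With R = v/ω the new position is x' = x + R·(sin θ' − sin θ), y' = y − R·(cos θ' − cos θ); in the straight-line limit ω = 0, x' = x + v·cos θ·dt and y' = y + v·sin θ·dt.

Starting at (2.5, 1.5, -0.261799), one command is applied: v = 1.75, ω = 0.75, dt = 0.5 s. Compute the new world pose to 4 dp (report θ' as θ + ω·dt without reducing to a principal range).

(3.3675, 1.4354, 0.1132)

θ' = -0.2618 + 0.75·0.5 = 0.1132
R = v/ω = 1.75/0.75 = 2.3333
x' = 2.5 + 2.3333·(sin 0.1132 − sin -0.2618) = 3.3675
y' = 1.5 − 2.3333·(cos 0.1132 − cos -0.2618) = 1.4354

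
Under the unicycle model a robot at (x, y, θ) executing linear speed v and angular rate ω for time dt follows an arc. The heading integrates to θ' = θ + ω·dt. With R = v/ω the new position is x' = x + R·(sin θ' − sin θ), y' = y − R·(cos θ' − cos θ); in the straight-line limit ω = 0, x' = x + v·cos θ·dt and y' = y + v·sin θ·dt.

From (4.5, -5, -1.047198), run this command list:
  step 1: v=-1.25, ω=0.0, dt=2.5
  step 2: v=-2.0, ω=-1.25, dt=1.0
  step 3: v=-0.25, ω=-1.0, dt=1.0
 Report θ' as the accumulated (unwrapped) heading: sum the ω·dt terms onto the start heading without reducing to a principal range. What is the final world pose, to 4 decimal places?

(3.3527, -0.3500, -3.2972)

step 1: θ'=-1.0472 (straight) → pose (2.9375, -2.2937, -1.0472)
step 2: θ'=-2.2972 (R=1.6000) → pose (3.1270, -0.4310, -2.2972)
step 3: θ'=-3.2972 (R=0.2500) → pose (3.3527, -0.3500, -3.2972)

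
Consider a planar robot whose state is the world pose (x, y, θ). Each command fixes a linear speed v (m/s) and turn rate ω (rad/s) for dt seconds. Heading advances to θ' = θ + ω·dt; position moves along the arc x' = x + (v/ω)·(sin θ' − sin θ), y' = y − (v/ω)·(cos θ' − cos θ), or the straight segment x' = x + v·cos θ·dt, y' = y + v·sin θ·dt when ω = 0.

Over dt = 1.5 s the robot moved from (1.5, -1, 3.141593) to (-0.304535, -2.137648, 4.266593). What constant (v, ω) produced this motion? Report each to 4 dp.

v = 1.5000, ω = 0.7500

Δθ = 4.266593 − 3.141593 = 1.125000
ω = Δθ/dt = 1.125000/1.5 = 0.7500
R = Δx/(sin θ' − sin θ) = 2.0000
v = R·ω = 2.0000·0.7500 = 1.5000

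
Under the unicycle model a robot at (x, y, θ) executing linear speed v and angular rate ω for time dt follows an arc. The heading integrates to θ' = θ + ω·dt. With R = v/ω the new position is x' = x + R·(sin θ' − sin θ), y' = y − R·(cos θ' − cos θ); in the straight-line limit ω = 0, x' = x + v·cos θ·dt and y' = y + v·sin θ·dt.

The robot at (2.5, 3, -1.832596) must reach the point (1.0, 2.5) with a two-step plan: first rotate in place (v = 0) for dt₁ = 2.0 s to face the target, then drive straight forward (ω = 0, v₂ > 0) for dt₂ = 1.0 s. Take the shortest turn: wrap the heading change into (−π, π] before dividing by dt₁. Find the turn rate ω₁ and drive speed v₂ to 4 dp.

heading to target = atan2(2.5−3, 1−2.5) = -2.8198
Δθ = wrap(-2.8198 − -1.8326) = -0.9872; ω₁ = Δθ/dt₁ = -0.4936
distance = √((1−2.5)² + (2.5−3)²) = 1.5811; v₂ = distance/dt₂ = 1.5811

ω₁ = -0.4936, v₂ = 1.5811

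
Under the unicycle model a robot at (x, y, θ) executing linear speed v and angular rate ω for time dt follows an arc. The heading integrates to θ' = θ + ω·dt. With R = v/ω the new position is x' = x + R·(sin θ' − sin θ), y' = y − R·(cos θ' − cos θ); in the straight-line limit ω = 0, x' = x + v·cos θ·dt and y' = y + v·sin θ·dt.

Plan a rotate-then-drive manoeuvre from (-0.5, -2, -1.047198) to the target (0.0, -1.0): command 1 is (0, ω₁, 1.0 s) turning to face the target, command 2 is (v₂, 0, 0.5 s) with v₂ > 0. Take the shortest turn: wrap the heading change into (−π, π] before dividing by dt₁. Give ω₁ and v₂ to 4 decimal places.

ω₁ = 2.1543, v₂ = 2.2361

heading to target = atan2(-1−-2, 0−-0.5) = 1.1071
Δθ = wrap(1.1071 − -1.0472) = 2.1543; ω₁ = Δθ/dt₁ = 2.1543
distance = √((0−-0.5)² + (-1−-2)²) = 1.1180; v₂ = distance/dt₂ = 2.2361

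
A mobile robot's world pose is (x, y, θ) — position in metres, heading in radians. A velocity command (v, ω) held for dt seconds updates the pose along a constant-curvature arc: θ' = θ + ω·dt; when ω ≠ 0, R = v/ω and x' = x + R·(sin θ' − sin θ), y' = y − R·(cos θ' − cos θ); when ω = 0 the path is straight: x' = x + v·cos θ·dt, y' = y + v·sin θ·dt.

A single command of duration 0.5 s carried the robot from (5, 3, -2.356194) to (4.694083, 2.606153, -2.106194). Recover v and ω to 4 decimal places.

Δθ = -2.106194 − -2.356194 = 0.250000
ω = Δθ/dt = 0.250000/0.5 = 0.5000
R = −Δy/(cos θ' − cos θ) = 2.0000
v = R·ω = 2.0000·0.5000 = 1.0000

v = 1.0000, ω = 0.5000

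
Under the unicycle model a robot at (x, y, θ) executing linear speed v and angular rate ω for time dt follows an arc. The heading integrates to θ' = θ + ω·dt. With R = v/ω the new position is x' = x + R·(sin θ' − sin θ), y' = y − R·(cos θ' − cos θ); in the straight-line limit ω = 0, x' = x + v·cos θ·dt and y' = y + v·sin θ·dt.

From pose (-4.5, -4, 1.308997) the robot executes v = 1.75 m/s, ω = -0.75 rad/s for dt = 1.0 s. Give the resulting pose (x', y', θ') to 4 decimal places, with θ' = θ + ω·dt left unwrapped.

(-3.4836, -2.6257, 0.5590)

θ' = 1.3090 + -0.75·1.0 = 0.5590
R = v/ω = 1.75/-0.75 = -2.3333
x' = -4.5 + -2.3333·(sin 0.5590 − sin 1.3090) = -3.4836
y' = -4 − -2.3333·(cos 0.5590 − cos 1.3090) = -2.6257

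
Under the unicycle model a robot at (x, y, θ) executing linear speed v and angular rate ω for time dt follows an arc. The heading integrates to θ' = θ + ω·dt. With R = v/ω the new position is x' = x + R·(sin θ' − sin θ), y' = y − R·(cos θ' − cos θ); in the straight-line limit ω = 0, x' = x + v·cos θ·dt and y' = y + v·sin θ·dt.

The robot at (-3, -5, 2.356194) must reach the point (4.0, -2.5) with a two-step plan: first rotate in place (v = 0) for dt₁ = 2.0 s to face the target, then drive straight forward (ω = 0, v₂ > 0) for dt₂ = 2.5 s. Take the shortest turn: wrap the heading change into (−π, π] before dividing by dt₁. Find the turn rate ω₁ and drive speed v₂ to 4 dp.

heading to target = atan2(-2.5−-5, 4−-3) = 0.3430
Δθ = wrap(0.3430 − 2.3562) = -2.0132; ω₁ = Δθ/dt₁ = -1.0066
distance = √((4−-3)² + (-2.5−-5)²) = 7.4330; v₂ = distance/dt₂ = 2.9732

ω₁ = -1.0066, v₂ = 2.9732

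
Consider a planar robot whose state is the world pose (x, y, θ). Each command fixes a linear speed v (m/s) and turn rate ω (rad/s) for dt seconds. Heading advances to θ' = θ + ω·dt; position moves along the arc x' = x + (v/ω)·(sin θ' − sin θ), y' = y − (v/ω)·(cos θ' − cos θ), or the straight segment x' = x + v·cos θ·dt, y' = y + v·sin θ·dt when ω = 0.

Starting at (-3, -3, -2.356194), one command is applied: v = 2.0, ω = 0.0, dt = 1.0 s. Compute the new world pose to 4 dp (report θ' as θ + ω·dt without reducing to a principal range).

θ' = -2.3562 + 0.0·1.0 = -2.3562
ω = 0 → straight: x' = -3 + 2.0·cos(-2.3562)·1.0 = -4.4142
y' = -3 + 2.0·sin(-2.3562)·1.0 = -4.4142

(-4.4142, -4.4142, -2.3562)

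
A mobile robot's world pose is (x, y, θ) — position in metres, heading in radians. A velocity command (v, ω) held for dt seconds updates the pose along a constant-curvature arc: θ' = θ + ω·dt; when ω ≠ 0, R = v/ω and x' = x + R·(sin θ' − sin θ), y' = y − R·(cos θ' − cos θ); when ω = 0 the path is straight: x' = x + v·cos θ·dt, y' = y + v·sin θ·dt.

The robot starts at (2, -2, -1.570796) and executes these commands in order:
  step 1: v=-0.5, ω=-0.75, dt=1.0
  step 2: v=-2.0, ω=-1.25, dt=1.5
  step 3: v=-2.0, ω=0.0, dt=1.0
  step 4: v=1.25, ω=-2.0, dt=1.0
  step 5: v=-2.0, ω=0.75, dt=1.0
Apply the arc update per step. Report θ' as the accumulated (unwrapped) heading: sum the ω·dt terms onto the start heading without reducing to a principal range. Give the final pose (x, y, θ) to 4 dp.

(4.4692, -3.5250, -5.4458)

step 1: θ'=-2.3208 (R=0.6667) → pose (2.1789, -1.5456, -2.3208)
step 2: θ'=-4.1958 (R=1.6000) → pose (4.7408, -1.8459, -4.1958)
step 3: θ'=-4.1958 (straight) → pose (5.7286, -3.5849, -4.1958)
step 4: θ'=-6.1958 (R=-0.6250) → pose (6.2175, -2.6536, -6.1958)
step 5: θ'=-5.4458 (R=-2.6667) → pose (4.4692, -3.5250, -5.4458)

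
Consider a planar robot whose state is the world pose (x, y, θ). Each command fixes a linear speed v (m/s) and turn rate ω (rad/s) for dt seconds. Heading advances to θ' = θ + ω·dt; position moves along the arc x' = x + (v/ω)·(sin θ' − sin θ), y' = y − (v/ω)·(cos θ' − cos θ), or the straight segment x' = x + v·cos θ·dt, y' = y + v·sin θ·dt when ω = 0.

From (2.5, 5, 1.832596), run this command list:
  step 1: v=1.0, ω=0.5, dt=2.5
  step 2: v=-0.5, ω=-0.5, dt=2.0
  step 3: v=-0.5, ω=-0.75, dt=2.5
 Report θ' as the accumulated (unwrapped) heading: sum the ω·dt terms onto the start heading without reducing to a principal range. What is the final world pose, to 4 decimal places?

(1.0551, 4.9915, 0.2076)

step 1: θ'=3.0826 (R=2.0000) → pose (0.6861, 6.4789, 3.0826)
step 2: θ'=2.0826 (R=1.0000) → pose (1.4990, 5.9704, 2.0826)
step 3: θ'=0.2076 (R=0.6667) → pose (1.0551, 4.9915, 0.2076)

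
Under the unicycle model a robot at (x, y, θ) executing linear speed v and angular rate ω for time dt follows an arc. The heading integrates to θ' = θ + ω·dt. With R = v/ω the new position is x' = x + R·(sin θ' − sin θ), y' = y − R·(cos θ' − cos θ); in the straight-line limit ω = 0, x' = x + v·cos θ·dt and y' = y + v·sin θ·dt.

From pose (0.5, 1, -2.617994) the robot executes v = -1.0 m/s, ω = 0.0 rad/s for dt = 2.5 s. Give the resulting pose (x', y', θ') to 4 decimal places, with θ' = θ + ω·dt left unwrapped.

θ' = -2.6180 + 0.0·2.5 = -2.6180
ω = 0 → straight: x' = 0.5 + -1.0·cos(-2.6180)·2.5 = 2.6651
y' = 1 + -1.0·sin(-2.6180)·2.5 = 2.2500

(2.6651, 2.2500, -2.6180)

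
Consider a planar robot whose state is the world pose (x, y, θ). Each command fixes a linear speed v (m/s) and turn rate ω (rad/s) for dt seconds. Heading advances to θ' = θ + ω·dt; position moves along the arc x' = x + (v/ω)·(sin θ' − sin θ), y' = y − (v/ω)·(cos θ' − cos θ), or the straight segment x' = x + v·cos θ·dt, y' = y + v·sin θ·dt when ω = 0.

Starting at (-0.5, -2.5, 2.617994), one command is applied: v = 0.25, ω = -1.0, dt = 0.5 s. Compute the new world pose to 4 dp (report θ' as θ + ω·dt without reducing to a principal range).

(-0.5885, -2.4136, 2.1180)

θ' = 2.6180 + -1.0·0.5 = 2.1180
R = v/ω = 0.25/-1.0 = -0.2500
x' = -0.5 + -0.2500·(sin 2.1180 − sin 2.6180) = -0.5885
y' = -2.5 − -0.2500·(cos 2.1180 − cos 2.6180) = -2.4136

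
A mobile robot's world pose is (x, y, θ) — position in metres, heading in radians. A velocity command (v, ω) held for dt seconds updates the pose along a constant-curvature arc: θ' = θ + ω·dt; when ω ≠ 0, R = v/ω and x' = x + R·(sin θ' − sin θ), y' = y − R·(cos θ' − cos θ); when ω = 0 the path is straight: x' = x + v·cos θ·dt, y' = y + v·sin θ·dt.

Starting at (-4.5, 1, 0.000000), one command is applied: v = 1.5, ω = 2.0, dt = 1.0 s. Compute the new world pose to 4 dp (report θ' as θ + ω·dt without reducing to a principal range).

(-3.8180, 2.0621, 2.0000)

θ' = 0.0000 + 2.0·1.0 = 2.0000
R = v/ω = 1.5/2.0 = 0.7500
x' = -4.5 + 0.7500·(sin 2.0000 − sin 0.0000) = -3.8180
y' = 1 − 0.7500·(cos 2.0000 − cos 0.0000) = 2.0621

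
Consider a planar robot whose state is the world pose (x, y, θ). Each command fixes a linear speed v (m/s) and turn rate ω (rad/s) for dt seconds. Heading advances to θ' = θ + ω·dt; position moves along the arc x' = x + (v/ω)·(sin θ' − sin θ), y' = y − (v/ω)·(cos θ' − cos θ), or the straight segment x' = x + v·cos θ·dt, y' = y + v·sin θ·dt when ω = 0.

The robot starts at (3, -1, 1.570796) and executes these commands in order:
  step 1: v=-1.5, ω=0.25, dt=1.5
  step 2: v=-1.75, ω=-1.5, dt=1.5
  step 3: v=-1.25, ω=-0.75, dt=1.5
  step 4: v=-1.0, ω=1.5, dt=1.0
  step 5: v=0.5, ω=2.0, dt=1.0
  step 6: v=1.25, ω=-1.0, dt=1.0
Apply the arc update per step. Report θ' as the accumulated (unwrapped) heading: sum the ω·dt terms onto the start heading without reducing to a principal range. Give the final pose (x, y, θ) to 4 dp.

(0.3257, -1.2444, 1.0708)

step 1: θ'=1.9458 (R=-6.0000) → pose (3.4170, -3.1976, 1.9458)
step 2: θ'=-0.3042 (R=1.1667) → pose (1.9819, -4.7381, -0.3042)
step 3: θ'=-1.4292 (R=1.6667) → pose (0.8311, -3.3831, -1.4292)
step 4: θ'=0.0708 (R=-0.6667) → pose (0.1240, -2.8122, 0.0708)
step 5: θ'=2.0708 (R=0.2500) → pose (0.3257, -2.4430, 2.0708)
step 6: θ'=1.0708 (R=-1.2500) → pose (0.3257, -1.2444, 1.0708)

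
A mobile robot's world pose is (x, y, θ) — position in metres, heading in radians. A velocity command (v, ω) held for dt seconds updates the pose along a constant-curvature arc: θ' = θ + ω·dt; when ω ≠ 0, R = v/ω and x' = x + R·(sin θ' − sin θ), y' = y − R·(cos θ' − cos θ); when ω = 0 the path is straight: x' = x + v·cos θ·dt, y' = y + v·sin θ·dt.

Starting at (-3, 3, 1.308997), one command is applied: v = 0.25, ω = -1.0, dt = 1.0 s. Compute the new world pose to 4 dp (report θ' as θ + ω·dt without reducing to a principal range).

(-2.8345, 3.1735, 0.3090)

θ' = 1.3090 + -1.0·1.0 = 0.3090
R = v/ω = 0.25/-1.0 = -0.2500
x' = -3 + -0.2500·(sin 0.3090 − sin 1.3090) = -2.8345
y' = 3 − -0.2500·(cos 0.3090 − cos 1.3090) = 3.1735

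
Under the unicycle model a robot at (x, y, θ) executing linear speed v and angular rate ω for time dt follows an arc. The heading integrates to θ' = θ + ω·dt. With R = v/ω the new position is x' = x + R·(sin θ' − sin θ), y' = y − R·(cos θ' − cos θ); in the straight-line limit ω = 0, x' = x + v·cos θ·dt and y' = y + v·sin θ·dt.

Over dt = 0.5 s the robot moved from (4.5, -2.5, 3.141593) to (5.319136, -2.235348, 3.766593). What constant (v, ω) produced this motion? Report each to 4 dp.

Δθ = 3.766593 − 3.141593 = 0.625000
ω = Δθ/dt = 0.625000/0.5 = 1.2500
R = Δx/(sin θ' − sin θ) = -1.4000
v = R·ω = -1.4000·1.2500 = -1.7500

v = -1.7500, ω = 1.2500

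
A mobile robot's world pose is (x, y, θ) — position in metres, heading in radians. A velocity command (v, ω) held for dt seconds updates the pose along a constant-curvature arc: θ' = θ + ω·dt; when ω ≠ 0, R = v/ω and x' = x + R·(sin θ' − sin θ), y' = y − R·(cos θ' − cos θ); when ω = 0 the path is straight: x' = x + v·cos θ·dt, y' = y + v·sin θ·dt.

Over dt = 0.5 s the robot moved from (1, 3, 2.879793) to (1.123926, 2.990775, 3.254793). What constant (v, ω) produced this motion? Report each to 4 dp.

Δθ = 3.254793 − 2.879793 = 0.375000
ω = Δθ/dt = 0.375000/0.5 = 0.7500
R = Δx/(sin θ' − sin θ) = -0.3333
v = R·ω = -0.3333·0.7500 = -0.2500

v = -0.2500, ω = 0.7500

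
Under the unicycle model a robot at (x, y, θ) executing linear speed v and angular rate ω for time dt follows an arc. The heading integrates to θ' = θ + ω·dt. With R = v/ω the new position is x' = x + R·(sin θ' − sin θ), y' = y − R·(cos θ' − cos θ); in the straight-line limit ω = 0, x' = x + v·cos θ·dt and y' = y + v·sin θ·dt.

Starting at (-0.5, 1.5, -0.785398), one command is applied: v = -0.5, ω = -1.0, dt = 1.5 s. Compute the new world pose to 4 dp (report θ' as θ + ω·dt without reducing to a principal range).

θ' = -0.7854 + -1.0·1.5 = -2.2854
R = v/ω = -0.5/-1.0 = 0.5000
x' = -0.5 + 0.5000·(sin -2.2854 − sin -0.7854) = -0.5241
y' = 1.5 − 0.5000·(cos -2.2854 − cos -0.7854) = 2.1812

(-0.5241, 2.1812, -2.2854)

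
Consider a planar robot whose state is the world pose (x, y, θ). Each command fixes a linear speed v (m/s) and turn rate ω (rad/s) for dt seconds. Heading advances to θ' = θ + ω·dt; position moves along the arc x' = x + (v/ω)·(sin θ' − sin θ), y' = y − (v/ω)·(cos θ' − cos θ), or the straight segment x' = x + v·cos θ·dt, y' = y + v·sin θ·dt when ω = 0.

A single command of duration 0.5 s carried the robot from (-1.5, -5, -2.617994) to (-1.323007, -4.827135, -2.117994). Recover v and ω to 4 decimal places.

Δθ = -2.117994 − -2.617994 = 0.500000
ω = Δθ/dt = 0.500000/0.5 = 1.0000
R = Δx/(sin θ' − sin θ) = -0.5000
v = R·ω = -0.5000·1.0000 = -0.5000

v = -0.5000, ω = 1.0000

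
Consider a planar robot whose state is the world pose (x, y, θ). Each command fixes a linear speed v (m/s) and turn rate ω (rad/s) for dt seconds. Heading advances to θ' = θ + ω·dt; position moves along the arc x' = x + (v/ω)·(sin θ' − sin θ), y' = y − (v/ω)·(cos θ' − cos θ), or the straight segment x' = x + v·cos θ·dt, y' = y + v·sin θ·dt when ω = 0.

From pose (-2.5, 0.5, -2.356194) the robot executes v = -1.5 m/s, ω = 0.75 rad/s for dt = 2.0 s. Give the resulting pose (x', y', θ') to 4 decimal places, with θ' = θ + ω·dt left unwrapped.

(-2.4035, 3.2248, -0.8562)

θ' = -2.3562 + 0.75·2.0 = -0.8562
R = v/ω = -1.5/0.75 = -2.0000
x' = -2.5 + -2.0000·(sin -0.8562 − sin -2.3562) = -2.4035
y' = 0.5 − -2.0000·(cos -0.8562 − cos -2.3562) = 3.2248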